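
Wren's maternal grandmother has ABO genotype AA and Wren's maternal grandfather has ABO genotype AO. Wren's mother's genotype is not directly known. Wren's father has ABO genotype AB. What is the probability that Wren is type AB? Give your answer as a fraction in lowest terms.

3/8

Wren's mother's ABO genotype from AA × AO: 1/2 AA, 1/2 AO.
Crossing each possibility with the father AB and summing P(type AB): 1/2·1/2 + 1/2·1/4 = 3/8.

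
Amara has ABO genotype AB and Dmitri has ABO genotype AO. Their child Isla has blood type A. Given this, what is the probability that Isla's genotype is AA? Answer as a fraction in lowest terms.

1/2

Cross AB × AO → 1/4 AA, 1/4 AB, 1/4 AO, 1/4 BO.
Type-A genotypes among offspring: AA (1/4), AO (1/4); total 1/2.
P(AA | type A) = (1/4) / (1/2) = 1/2.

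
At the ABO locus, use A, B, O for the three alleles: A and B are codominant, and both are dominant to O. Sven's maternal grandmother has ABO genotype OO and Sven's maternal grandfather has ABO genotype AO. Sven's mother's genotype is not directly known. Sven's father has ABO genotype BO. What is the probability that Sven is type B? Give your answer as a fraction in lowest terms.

Sven's mother's ABO genotype from OO × AO: 1/2 AO, 1/2 OO.
Crossing each possibility with the father BO and summing P(type B): 1/2·1/4 + 1/2·1/2 = 3/8.

3/8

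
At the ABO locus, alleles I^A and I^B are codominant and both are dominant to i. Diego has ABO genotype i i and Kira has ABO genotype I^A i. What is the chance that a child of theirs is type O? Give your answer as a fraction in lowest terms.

1/2

ABO cross i i × I^A i → offspring phenotypes: 1/2 O, 1/2 A.
So P(type O) = 1/2.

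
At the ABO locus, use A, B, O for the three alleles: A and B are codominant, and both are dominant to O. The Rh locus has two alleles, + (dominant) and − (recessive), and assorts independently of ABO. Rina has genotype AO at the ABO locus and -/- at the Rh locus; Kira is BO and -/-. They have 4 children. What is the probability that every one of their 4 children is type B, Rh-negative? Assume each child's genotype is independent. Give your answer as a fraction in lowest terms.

1/256

ABO cross AO × BO → 1/4 O, 1/4 A, 1/4 B, 1/4 AB.
Rh cross -/- × -/- → 1 Rh-; so P(type B, Rh-negative) = 1/4 × 1 = 1/4 per child.
All 4 independent: (1/4)^4 = 1/256.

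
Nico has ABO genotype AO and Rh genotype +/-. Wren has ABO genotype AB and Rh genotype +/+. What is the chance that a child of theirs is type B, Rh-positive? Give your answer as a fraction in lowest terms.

ABO cross AO × AB → offspring phenotypes: 1/2 A, 1/4 B, 1/4 AB.
Rh cross +/- × +/+ → 1 Rh+.
Independent loci: P(type B, Rh-positive) = 1/4 × 1 = 1/4.

1/4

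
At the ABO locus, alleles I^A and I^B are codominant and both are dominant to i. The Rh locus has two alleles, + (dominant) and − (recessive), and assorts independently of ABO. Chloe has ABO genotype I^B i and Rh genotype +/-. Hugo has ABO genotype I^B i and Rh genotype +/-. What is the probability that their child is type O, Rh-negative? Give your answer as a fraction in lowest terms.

1/16

ABO cross I^B i × I^B i → offspring phenotypes: 1/4 O, 3/4 B.
Rh cross +/- × +/- → 3/4 Rh+, 1/4 Rh-.
Independent loci: P(type O, Rh-negative) = 1/4 × 1/4 = 1/16.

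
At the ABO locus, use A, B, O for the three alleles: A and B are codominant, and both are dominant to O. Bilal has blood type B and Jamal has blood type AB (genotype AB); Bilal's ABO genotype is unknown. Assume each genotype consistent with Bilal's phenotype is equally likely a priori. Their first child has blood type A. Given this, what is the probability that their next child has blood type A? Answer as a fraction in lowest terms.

1/4

Possible genotypes: Bilal ∈ {BB, BO}; Jamal ∈ {AB}.
Weight each parental genotype pair by prior × P(type-A child):
  BO × AB: posterior weight 1; P(next child type A) = 1/4.
Weighted sum = 1/4.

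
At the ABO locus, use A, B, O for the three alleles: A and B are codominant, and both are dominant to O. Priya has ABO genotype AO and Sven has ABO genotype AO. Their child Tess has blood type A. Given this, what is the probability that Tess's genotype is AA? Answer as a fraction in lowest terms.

1/3

Cross AO × AO → 1/4 AA, 1/2 AO, 1/4 OO.
Type-A genotypes among offspring: AA (1/4), AO (1/2); total 3/4.
P(AA | type A) = (1/4) / (3/4) = 1/3.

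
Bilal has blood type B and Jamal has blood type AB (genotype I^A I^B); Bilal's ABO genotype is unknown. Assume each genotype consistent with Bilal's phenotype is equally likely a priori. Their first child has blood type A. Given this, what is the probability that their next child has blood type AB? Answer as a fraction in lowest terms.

Possible genotypes: Bilal ∈ {I^B I^B, I^B i}; Jamal ∈ {I^A I^B}.
Weight each parental genotype pair by prior × P(type-A child):
  I^B i × I^A I^B: posterior weight 1; P(next child type AB) = 1/4.
Weighted sum = 1/4.

1/4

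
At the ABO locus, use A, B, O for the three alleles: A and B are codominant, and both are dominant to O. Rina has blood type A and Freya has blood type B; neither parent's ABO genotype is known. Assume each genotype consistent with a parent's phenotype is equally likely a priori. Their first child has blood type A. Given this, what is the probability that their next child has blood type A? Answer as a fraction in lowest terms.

5/12

Possible genotypes: Rina ∈ {AA, AO}; Freya ∈ {BB, BO}.
Weight each parental genotype pair by prior × P(type-A child):
  AA × BO: posterior weight 2/3; P(next child type A) = 1/2.
  AO × BO: posterior weight 1/3; P(next child type A) = 1/4.
Weighted sum = 5/12.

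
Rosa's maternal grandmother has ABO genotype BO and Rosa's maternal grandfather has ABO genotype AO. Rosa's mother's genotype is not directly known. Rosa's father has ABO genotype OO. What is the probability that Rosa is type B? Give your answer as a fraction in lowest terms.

1/4

Rosa's mother's ABO genotype from BO × AO: 1/4 AB, 1/4 AO, 1/4 BO, 1/4 OO.
Crossing each possibility with the father OO and summing P(type B): 1/4·1/2 + 1/4·0 + 1/4·1/2 + 1/4·0 = 1/4.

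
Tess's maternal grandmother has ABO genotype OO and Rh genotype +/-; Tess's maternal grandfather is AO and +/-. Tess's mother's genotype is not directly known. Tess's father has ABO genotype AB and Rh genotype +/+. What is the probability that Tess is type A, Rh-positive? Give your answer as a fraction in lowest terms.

Tess's mother's ABO genotype from OO × AO: 1/2 AO, 1/2 OO.
Crossing each possibility with the father AB and summing P(type A): 1/2·1/2 + 1/2·1/2 = 1/2.
Similarly for Rh via the mother's Rh distribution: P(Rh+) = 1.
Independent loci: 1/2 × 1 = 1/2.

1/2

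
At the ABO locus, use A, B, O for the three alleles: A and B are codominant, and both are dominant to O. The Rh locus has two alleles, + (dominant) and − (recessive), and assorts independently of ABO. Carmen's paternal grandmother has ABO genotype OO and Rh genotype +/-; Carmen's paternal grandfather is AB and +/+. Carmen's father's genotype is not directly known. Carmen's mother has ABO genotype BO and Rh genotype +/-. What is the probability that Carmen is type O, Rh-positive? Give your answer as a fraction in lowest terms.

7/32

Carmen's father's ABO genotype from OO × AB: 1/2 AO, 1/2 BO.
Crossing each possibility with the mother BO and summing P(type O): 1/2·1/4 + 1/2·1/4 = 1/4.
Similarly for Rh via the father's Rh distribution: P(Rh+) = 7/8.
Independent loci: 1/4 × 7/8 = 7/32.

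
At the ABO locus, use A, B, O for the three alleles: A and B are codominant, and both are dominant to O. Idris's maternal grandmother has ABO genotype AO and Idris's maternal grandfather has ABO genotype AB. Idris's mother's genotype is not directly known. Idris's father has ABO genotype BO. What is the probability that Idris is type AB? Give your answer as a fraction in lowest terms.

Idris's mother's ABO genotype from AO × AB: 1/4 AA, 1/4 AB, 1/4 AO, 1/4 BO.
Crossing each possibility with the father BO and summing P(type AB): 1/4·1/2 + 1/4·1/4 + 1/4·1/4 + 1/4·0 = 1/4.

1/4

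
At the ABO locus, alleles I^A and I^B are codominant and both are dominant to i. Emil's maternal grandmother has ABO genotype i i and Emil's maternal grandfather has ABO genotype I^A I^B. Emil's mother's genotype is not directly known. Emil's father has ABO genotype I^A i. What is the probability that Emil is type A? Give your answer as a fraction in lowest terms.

1/2

Emil's mother's ABO genotype from i i × I^A I^B: 1/2 I^A i, 1/2 I^B i.
Crossing each possibility with the father I^A i and summing P(type A): 1/2·3/4 + 1/2·1/4 = 1/2.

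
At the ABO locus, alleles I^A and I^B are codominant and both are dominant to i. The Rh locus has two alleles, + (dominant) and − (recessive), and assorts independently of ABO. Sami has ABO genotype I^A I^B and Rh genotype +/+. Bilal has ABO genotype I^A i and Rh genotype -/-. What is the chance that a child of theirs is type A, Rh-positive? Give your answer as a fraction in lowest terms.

1/2

ABO cross I^A I^B × I^A i → offspring phenotypes: 1/2 A, 1/4 B, 1/4 AB.
Rh cross +/+ × -/- → 1 Rh+.
Independent loci: P(type A, Rh-positive) = 1/2 × 1 = 1/2.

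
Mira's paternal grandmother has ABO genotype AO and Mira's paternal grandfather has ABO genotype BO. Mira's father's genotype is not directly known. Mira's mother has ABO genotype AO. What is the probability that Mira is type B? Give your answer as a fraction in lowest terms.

1/8

Mira's father's ABO genotype from AO × BO: 1/4 AB, 1/4 AO, 1/4 BO, 1/4 OO.
Crossing each possibility with the mother AO and summing P(type B): 1/4·1/4 + 1/4·0 + 1/4·1/4 + 1/4·0 = 1/8.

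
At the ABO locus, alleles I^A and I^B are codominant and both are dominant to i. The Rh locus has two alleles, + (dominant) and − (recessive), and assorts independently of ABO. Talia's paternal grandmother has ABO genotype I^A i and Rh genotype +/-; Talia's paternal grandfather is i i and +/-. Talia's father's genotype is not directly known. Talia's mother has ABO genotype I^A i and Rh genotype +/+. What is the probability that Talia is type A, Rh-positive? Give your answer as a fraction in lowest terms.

Talia's father's ABO genotype from I^A i × i i: 1/2 I^A i, 1/2 i i.
Crossing each possibility with the mother I^A i and summing P(type A): 1/2·3/4 + 1/2·1/2 = 5/8.
Similarly for Rh via the father's Rh distribution: P(Rh+) = 1.
Independent loci: 5/8 × 1 = 5/8.

5/8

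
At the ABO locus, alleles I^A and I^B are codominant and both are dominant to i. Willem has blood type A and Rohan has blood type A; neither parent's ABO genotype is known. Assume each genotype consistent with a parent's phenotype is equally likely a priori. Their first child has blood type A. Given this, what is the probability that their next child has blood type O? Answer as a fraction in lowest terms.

1/20

Possible genotypes: Willem ∈ {I^A I^A, I^A i}; Rohan ∈ {I^A I^A, I^A i}.
Weight each parental genotype pair by prior × P(type-A child):
  I^A I^A × I^A I^A: posterior weight 4/15; P(next child type O) = 0.
  I^A I^A × I^A i: posterior weight 4/15; P(next child type O) = 0.
  I^A i × I^A I^A: posterior weight 4/15; P(next child type O) = 0.
  I^A i × I^A i: posterior weight 1/5; P(next child type O) = 1/4.
Weighted sum = 1/20.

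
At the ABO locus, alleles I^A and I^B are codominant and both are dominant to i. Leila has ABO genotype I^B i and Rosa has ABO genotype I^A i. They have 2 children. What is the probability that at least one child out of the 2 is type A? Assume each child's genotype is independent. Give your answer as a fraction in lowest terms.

7/16

ABO cross I^B i × I^A i → 1/4 O, 1/4 A, 1/4 B, 1/4 AB.
So P(type A) = 1/4 per child.
P(none) = (3/4)^2 = 9/16; P(at least one) = 1 − 9/16 = 7/16.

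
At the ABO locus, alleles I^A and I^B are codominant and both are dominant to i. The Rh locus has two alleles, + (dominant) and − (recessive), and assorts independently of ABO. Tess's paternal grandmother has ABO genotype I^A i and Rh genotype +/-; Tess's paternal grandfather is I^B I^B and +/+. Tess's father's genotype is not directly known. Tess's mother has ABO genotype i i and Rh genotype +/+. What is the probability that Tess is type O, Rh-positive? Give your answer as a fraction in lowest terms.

Tess's father's ABO genotype from I^A i × I^B I^B: 1/2 I^A I^B, 1/2 I^B i.
Crossing each possibility with the mother i i and summing P(type O): 1/2·0 + 1/2·1/2 = 1/4.
Similarly for Rh via the father's Rh distribution: P(Rh+) = 1.
Independent loci: 1/4 × 1 = 1/4.

1/4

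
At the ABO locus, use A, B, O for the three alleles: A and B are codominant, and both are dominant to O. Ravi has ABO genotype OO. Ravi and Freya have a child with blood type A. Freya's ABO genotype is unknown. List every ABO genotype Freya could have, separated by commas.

For each candidate genotype of Freya, check whether crossing it with OO can produce every observed child phenotype.
  AA → possible child types {A} ✓
  AB → possible child types {A, B} ✓
  AO → possible child types {O, A} ✓
  BB → possible child types {B} ✗
  BO → possible child types {O, B} ✗
  OO → possible child types {O} ✗

AA, AB, AO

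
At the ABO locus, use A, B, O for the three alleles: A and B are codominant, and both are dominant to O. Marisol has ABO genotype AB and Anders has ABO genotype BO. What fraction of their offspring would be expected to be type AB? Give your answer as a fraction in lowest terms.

1/4

ABO cross AB × BO → offspring phenotypes: 1/4 A, 1/2 B, 1/4 AB.
So P(type AB) = 1/4.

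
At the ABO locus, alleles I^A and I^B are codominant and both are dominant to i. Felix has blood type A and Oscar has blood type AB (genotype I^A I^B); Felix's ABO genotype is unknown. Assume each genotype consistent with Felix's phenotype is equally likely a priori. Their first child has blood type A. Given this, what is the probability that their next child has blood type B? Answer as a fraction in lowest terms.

1/8

Possible genotypes: Felix ∈ {I^A I^A, I^A i}; Oscar ∈ {I^A I^B}.
Weight each parental genotype pair by prior × P(type-A child):
  I^A I^A × I^A I^B: posterior weight 1/2; P(next child type B) = 0.
  I^A i × I^A I^B: posterior weight 1/2; P(next child type B) = 1/4.
Weighted sum = 1/8.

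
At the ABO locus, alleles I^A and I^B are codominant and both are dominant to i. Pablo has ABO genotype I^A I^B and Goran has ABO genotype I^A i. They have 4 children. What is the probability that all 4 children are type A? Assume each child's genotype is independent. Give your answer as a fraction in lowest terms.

1/16

ABO cross I^A I^B × I^A i → 1/2 A, 1/4 B, 1/4 AB.
So P(type A) = 1/2 per child.
All 4 independent: (1/2)^4 = 1/16.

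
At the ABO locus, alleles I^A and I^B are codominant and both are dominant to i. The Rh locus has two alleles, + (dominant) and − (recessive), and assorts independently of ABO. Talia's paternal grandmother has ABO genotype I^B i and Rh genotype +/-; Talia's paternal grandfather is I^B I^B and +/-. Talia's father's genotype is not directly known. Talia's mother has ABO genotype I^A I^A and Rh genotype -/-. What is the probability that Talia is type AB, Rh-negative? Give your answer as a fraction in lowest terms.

3/8

Talia's father's ABO genotype from I^B i × I^B I^B: 1/2 I^B I^B, 1/2 I^B i.
Crossing each possibility with the mother I^A I^A and summing P(type AB): 1/2·1 + 1/2·1/2 = 3/4.
Similarly for Rh via the father's Rh distribution: P(Rh-) = 1/2.
Independent loci: 3/4 × 1/2 = 3/8.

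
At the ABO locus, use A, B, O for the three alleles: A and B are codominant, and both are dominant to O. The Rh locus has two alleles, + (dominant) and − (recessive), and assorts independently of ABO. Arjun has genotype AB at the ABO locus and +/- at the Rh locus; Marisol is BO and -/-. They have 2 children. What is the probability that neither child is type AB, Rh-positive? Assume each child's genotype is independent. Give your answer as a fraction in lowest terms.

ABO cross AB × BO → 1/4 A, 1/2 B, 1/4 AB.
Rh cross +/- × -/- → 1/2 Rh+, 1/2 Rh-; so P(type AB, Rh-positive) = 1/4 × 1/2 = 1/8 per child.
P(not type AB, Rh-positive) = 7/8 for one child; (7/8)^2 = 49/64.

49/64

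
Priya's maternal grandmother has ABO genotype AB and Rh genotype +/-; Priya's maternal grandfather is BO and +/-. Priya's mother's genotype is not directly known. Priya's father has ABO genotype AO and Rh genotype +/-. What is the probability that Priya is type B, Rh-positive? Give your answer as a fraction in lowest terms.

3/16

Priya's mother's ABO genotype from AB × BO: 1/4 AB, 1/4 AO, 1/4 BB, 1/4 BO.
Crossing each possibility with the father AO and summing P(type B): 1/4·1/4 + 1/4·0 + 1/4·1/2 + 1/4·1/4 = 1/4.
Similarly for Rh via the mother's Rh distribution: P(Rh+) = 3/4.
Independent loci: 1/4 × 3/4 = 3/16.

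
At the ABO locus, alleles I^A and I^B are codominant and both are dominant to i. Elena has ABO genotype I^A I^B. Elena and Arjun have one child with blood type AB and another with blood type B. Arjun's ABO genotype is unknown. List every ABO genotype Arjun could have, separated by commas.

For each candidate genotype of Arjun, check whether crossing it with I^A I^B can produce every observed child phenotype.
  I^A I^A → possible child types {A, AB} ✗
  I^A I^B → possible child types {A, B, AB} ✓
  I^A i → possible child types {A, B, AB} ✓
  I^B I^B → possible child types {B, AB} ✓
  I^B i → possible child types {A, B, AB} ✓
  i i → possible child types {A, B} ✗

I^A I^B, I^A i, I^B I^B, I^B i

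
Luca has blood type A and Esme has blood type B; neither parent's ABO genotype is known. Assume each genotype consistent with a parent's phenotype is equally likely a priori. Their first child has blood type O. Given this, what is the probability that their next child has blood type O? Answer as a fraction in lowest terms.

1/4

Possible genotypes: Luca ∈ {AA, AO}; Esme ∈ {BB, BO}.
Weight each parental genotype pair by prior × P(type-O child):
  AO × BO: posterior weight 1; P(next child type O) = 1/4.
Weighted sum = 1/4.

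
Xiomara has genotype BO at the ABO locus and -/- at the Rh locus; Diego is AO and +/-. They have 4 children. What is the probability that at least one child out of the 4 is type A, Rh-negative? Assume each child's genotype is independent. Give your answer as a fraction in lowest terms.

1695/4096

ABO cross BO × AO → 1/4 O, 1/4 A, 1/4 B, 1/4 AB.
Rh cross -/- × +/- → 1/2 Rh+, 1/2 Rh-; so P(type A, Rh-negative) = 1/4 × 1/2 = 1/8 per child.
P(none) = (7/8)^4 = 2401/4096; P(at least one) = 1 − 2401/4096 = 1695/4096.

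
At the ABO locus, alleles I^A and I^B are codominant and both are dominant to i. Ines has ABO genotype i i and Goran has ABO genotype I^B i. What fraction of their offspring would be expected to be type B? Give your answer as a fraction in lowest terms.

1/2

ABO cross i i × I^B i → offspring phenotypes: 1/2 O, 1/2 B.
So P(type B) = 1/2.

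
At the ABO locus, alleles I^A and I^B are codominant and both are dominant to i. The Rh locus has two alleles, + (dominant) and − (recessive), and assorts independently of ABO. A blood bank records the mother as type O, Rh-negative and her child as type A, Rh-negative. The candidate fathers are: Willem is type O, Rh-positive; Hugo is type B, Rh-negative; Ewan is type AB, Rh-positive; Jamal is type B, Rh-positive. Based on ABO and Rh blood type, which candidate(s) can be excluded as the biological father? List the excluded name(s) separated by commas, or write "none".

Willem, Hugo, Jamal

A candidate is excluded only if no genotype consistent with his phenotype could produce a type A, Rh-negative child with a type O, Rh-negative mother.
Willem (type O, Rh+): no genotype consistent with that phenotype can produce a type-A Rh- child with a type-O mother.
Hugo (type B, Rh-): no genotype consistent with that phenotype can produce a type-A Rh- child with a type-O mother.
Jamal (type B, Rh+): no genotype consistent with that phenotype can produce a type-A Rh- child with a type-O mother.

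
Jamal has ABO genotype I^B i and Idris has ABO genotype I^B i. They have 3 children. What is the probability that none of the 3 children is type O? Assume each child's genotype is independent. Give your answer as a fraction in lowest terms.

ABO cross I^B i × I^B i → 1/4 O, 3/4 B.
So P(type O) = 1/4 per child.
P(not type O) = 3/4 for one child; (3/4)^3 = 27/64.

27/64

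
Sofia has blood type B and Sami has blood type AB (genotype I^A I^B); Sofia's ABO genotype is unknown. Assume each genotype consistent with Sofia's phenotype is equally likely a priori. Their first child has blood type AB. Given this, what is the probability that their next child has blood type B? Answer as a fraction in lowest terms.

1/2

Possible genotypes: Sofia ∈ {I^B I^B, I^B i}; Sami ∈ {I^A I^B}.
Weight each parental genotype pair by prior × P(type-AB child):
  I^B I^B × I^A I^B: posterior weight 2/3; P(next child type B) = 1/2.
  I^B i × I^A I^B: posterior weight 1/3; P(next child type B) = 1/2.
Weighted sum = 1/2.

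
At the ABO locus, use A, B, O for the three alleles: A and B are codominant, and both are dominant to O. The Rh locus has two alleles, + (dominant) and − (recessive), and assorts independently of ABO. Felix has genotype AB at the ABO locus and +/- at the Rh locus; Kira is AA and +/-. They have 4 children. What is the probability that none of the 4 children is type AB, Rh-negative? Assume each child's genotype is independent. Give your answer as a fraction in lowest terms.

2401/4096

ABO cross AB × AA → 1/2 A, 1/2 AB.
Rh cross +/- × +/- → 3/4 Rh+, 1/4 Rh-; so P(type AB, Rh-negative) = 1/2 × 1/4 = 1/8 per child.
P(not type AB, Rh-negative) = 7/8 for one child; (7/8)^4 = 2401/4096.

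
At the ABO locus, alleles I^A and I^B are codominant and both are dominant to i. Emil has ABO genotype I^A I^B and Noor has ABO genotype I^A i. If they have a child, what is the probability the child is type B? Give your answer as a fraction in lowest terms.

1/4

ABO cross I^A I^B × I^A i → offspring phenotypes: 1/2 A, 1/4 B, 1/4 AB.
So P(type B) = 1/4.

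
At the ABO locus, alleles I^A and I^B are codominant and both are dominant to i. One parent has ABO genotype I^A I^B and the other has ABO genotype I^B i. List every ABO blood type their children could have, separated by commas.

Gametes from I^A I^B × I^B i give offspring ABO genotypes I^A I^B, I^A i, I^B I^B, I^B i, i.e. phenotypes A, B, AB.

A, B, AB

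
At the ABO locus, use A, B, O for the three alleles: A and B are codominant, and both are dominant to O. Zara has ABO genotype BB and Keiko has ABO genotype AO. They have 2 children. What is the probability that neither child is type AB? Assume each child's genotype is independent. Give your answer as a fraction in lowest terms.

ABO cross BB × AO → 1/2 B, 1/2 AB.
So P(type AB) = 1/2 per child.
P(not type AB) = 1/2 for one child; (1/2)^2 = 1/4.

1/4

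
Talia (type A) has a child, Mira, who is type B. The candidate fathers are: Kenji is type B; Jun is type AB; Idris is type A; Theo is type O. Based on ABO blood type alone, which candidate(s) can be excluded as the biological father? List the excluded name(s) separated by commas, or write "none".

Idris, Theo

A candidate is excluded only if no genotype consistent with his phenotype could produce a type B child with a type A mother.
Idris (type A): no genotype consistent with that phenotype can produce a type-B child with a type-A mother.
Theo (type O): no genotype consistent with that phenotype can produce a type-B child with a type-A mother.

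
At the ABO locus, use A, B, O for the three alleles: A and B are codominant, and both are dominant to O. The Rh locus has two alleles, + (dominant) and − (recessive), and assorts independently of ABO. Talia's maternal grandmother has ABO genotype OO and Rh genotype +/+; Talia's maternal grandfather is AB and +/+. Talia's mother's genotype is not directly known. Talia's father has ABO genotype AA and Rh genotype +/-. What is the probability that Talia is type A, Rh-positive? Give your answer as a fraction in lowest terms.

3/4

Talia's mother's ABO genotype from OO × AB: 1/2 AO, 1/2 BO.
Crossing each possibility with the father AA and summing P(type A): 1/2·1 + 1/2·1/2 = 3/4.
Similarly for Rh via the mother's Rh distribution: P(Rh+) = 1.
Independent loci: 3/4 × 1 = 3/4.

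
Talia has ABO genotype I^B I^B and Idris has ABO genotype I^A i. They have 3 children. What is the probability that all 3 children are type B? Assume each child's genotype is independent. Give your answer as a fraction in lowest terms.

1/8

ABO cross I^B I^B × I^A i → 1/2 B, 1/2 AB.
So P(type B) = 1/2 per child.
All 3 independent: (1/2)^3 = 1/8.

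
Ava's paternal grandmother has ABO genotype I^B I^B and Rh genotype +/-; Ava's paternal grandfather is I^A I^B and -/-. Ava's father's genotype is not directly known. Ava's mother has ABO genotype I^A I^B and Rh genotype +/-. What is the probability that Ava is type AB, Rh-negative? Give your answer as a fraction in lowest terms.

3/16

Ava's father's ABO genotype from I^B I^B × I^A I^B: 1/2 I^A I^B, 1/2 I^B I^B.
Crossing each possibility with the mother I^A I^B and summing P(type AB): 1/2·1/2 + 1/2·1/2 = 1/2.
Similarly for Rh via the father's Rh distribution: P(Rh-) = 3/8.
Independent loci: 1/2 × 3/8 = 3/16.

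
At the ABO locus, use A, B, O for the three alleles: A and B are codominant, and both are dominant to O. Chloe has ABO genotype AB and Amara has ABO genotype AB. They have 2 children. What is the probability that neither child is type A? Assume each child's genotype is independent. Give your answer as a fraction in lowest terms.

9/16

ABO cross AB × AB → 1/4 A, 1/4 B, 1/2 AB.
So P(type A) = 1/4 per child.
P(not type A) = 3/4 for one child; (3/4)^2 = 9/16.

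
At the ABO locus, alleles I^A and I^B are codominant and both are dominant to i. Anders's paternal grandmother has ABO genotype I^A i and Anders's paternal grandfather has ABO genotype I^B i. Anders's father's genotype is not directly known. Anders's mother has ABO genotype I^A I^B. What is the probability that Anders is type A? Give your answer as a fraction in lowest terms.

3/8

Anders's father's ABO genotype from I^A i × I^B i: 1/4 I^A I^B, 1/4 I^A i, 1/4 I^B i, 1/4 i i.
Crossing each possibility with the mother I^A I^B and summing P(type A): 1/4·1/4 + 1/4·1/2 + 1/4·1/4 + 1/4·1/2 = 3/8.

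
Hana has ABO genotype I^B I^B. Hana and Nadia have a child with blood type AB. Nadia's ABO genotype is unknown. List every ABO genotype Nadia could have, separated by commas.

I^A I^A, I^A I^B, I^A i

For each candidate genotype of Nadia, check whether crossing it with I^B I^B can produce every observed child phenotype.
  I^A I^A → possible child types {AB} ✓
  I^A I^B → possible child types {B, AB} ✓
  I^A i → possible child types {B, AB} ✓
  I^B I^B → possible child types {B} ✗
  I^B i → possible child types {B} ✗
  i i → possible child types {B} ✗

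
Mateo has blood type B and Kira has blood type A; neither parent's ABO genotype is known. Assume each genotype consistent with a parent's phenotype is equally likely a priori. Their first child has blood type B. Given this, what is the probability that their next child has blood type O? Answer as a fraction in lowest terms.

Possible genotypes: Mateo ∈ {BB, BO}; Kira ∈ {AA, AO}.
Weight each parental genotype pair by prior × P(type-B child):
  BB × AO: posterior weight 2/3; P(next child type O) = 0.
  BO × AO: posterior weight 1/3; P(next child type O) = 1/4.
Weighted sum = 1/12.

1/12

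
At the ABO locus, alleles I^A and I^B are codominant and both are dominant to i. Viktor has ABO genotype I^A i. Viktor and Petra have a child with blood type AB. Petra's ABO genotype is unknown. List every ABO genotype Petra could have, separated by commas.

For each candidate genotype of Petra, check whether crossing it with I^A i can produce every observed child phenotype.
  I^A I^A → possible child types {A} ✗
  I^A I^B → possible child types {A, B, AB} ✓
  I^A i → possible child types {O, A} ✗
  I^B I^B → possible child types {B, AB} ✓
  I^B i → possible child types {O, A, B, AB} ✓
  i i → possible child types {O, A} ✗

I^A I^B, I^B I^B, I^B i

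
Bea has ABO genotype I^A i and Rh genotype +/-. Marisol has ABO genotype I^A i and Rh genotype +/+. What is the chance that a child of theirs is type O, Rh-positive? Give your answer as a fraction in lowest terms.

1/4

ABO cross I^A i × I^A i → offspring phenotypes: 1/4 O, 3/4 A.
Rh cross +/- × +/+ → 1 Rh+.
Independent loci: P(type O, Rh-positive) = 1/4 × 1 = 1/4.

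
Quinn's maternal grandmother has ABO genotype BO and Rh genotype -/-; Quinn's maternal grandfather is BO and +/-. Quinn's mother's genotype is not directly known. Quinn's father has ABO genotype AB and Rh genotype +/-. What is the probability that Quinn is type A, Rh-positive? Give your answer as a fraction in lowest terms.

Quinn's mother's ABO genotype from BO × BO: 1/4 BB, 1/2 BO, 1/4 OO.
Crossing each possibility with the father AB and summing P(type A): 1/4·0 + 1/2·1/4 + 1/4·1/2 = 1/4.
Similarly for Rh via the mother's Rh distribution: P(Rh+) = 5/8.
Independent loci: 1/4 × 5/8 = 5/32.

5/32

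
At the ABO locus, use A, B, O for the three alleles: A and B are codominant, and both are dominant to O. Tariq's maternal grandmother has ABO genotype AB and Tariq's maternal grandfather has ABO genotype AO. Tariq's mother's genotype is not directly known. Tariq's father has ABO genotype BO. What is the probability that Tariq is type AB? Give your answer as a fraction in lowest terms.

1/4

Tariq's mother's ABO genotype from AB × AO: 1/4 AA, 1/4 AB, 1/4 AO, 1/4 BO.
Crossing each possibility with the father BO and summing P(type AB): 1/4·1/2 + 1/4·1/4 + 1/4·1/4 + 1/4·0 = 1/4.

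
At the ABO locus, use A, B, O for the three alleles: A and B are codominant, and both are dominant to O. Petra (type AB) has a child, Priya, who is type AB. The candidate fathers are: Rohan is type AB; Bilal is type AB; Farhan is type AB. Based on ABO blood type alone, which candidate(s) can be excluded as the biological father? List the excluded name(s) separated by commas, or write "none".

none

A candidate is excluded only if no genotype consistent with his phenotype could produce a type AB child with a type AB mother.
Every candidate has at least one consistent genotype combination, so none can be excluded.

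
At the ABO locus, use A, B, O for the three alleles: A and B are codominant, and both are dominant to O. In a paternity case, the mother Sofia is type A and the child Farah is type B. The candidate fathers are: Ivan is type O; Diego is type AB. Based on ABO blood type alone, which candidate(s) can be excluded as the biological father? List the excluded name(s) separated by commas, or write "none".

Ivan

A candidate is excluded only if no genotype consistent with his phenotype could produce a type B child with a type A mother.
Ivan (type O): no genotype consistent with that phenotype can produce a type-B child with a type-A mother.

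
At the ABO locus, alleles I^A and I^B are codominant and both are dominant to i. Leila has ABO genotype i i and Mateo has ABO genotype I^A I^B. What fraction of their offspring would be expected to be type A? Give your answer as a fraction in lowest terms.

ABO cross i i × I^A I^B → offspring phenotypes: 1/2 A, 1/2 B.
So P(type A) = 1/2.

1/2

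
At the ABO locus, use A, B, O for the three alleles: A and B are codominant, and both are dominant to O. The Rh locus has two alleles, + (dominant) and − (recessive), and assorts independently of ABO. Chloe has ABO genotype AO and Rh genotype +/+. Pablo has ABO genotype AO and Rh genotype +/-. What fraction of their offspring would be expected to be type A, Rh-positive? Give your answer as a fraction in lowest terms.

ABO cross AO × AO → offspring phenotypes: 1/4 O, 3/4 A.
Rh cross +/+ × +/- → 1 Rh+.
Independent loci: P(type A, Rh-positive) = 3/4 × 1 = 3/4.

3/4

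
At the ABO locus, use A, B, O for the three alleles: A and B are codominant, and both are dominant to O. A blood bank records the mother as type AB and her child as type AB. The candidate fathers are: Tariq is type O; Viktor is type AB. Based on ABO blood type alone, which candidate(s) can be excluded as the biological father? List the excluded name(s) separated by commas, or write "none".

Tariq

A candidate is excluded only if no genotype consistent with his phenotype could produce a type AB child with a type AB mother.
Tariq (type O): no genotype consistent with that phenotype can produce a type-AB child with a type-AB mother.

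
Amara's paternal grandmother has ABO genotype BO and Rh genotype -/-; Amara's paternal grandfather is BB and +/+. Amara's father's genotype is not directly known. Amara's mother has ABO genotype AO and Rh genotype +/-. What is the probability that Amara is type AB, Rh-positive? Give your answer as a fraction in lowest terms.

9/32

Amara's father's ABO genotype from BO × BB: 1/2 BB, 1/2 BO.
Crossing each possibility with the mother AO and summing P(type AB): 1/2·1/2 + 1/2·1/4 = 3/8.
Similarly for Rh via the father's Rh distribution: P(Rh+) = 3/4.
Independent loci: 3/8 × 3/4 = 9/32.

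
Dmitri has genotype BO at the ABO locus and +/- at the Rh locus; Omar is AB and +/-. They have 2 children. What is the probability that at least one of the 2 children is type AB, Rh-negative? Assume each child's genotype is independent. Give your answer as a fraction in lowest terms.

31/256

ABO cross BO × AB → 1/4 A, 1/2 B, 1/4 AB.
Rh cross +/- × +/- → 3/4 Rh+, 1/4 Rh-; so P(type AB, Rh-negative) = 1/4 × 1/4 = 1/16 per child.
P(none) = (15/16)^2 = 225/256; P(at least one) = 1 − 225/256 = 31/256.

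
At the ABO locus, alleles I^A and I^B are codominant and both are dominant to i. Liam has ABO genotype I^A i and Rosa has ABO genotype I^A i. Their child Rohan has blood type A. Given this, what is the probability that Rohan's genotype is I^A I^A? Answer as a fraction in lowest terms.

1/3

Cross I^A i × I^A i → 1/4 I^A I^A, 1/2 I^A i, 1/4 i i.
Type-A genotypes among offspring: I^A I^A (1/4), I^A i (1/2); total 3/4.
P(I^A I^A | type A) = (1/4) / (3/4) = 1/3.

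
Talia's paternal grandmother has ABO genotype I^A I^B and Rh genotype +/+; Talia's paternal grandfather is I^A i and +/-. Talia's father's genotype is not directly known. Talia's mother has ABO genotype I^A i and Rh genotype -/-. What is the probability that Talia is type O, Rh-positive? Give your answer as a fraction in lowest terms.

3/32

Talia's father's ABO genotype from I^A I^B × I^A i: 1/4 I^A I^A, 1/4 I^A I^B, 1/4 I^A i, 1/4 I^B i.
Crossing each possibility with the mother I^A i and summing P(type O): 1/4·0 + 1/4·0 + 1/4·1/4 + 1/4·1/4 = 1/8.
Similarly for Rh via the father's Rh distribution: P(Rh+) = 3/4.
Independent loci: 1/8 × 3/4 = 3/32.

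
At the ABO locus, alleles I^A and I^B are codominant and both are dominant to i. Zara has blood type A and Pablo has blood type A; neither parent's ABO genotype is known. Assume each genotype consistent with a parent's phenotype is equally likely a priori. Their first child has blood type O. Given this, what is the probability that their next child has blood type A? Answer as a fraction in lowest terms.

Possible genotypes: Zara ∈ {I^A I^A, I^A i}; Pablo ∈ {I^A I^A, I^A i}.
Weight each parental genotype pair by prior × P(type-O child):
  I^A i × I^A i: posterior weight 1; P(next child type A) = 3/4.
Weighted sum = 3/4.

3/4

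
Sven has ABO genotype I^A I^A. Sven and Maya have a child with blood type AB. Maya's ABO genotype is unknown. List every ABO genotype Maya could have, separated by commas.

For each candidate genotype of Maya, check whether crossing it with I^A I^A can produce every observed child phenotype.
  I^A I^A → possible child types {A} ✗
  I^A I^B → possible child types {A, AB} ✓
  I^A i → possible child types {A} ✗
  I^B I^B → possible child types {AB} ✓
  I^B i → possible child types {A, AB} ✓
  i i → possible child types {A} ✗

I^A I^B, I^B I^B, I^B i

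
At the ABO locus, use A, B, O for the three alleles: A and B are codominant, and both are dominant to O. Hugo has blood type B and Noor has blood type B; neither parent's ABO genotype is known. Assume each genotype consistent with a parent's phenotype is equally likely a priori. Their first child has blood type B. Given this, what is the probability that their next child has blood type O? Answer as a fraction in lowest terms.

1/20

Possible genotypes: Hugo ∈ {BB, BO}; Noor ∈ {BB, BO}.
Weight each parental genotype pair by prior × P(type-B child):
  BB × BB: posterior weight 4/15; P(next child type O) = 0.
  BB × BO: posterior weight 4/15; P(next child type O) = 0.
  BO × BB: posterior weight 4/15; P(next child type O) = 0.
  BO × BO: posterior weight 1/5; P(next child type O) = 1/4.
Weighted sum = 1/20.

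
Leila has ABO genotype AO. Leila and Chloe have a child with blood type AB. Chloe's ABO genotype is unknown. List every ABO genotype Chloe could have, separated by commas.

AB, BB, BO

For each candidate genotype of Chloe, check whether crossing it with AO can produce every observed child phenotype.
  AA → possible child types {A} ✗
  AB → possible child types {A, B, AB} ✓
  AO → possible child types {O, A} ✗
  BB → possible child types {B, AB} ✓
  BO → possible child types {O, A, B, AB} ✓
  OO → possible child types {O, A} ✗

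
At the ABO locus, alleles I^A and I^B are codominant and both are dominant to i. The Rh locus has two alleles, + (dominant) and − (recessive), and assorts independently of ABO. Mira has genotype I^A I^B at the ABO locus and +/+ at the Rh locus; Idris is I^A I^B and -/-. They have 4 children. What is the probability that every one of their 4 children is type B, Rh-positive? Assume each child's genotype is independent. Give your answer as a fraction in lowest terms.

1/256

ABO cross I^A I^B × I^A I^B → 1/4 A, 1/4 B, 1/2 AB.
Rh cross +/+ × -/- → 1 Rh+; so P(type B, Rh-positive) = 1/4 × 1 = 1/4 per child.
All 4 independent: (1/4)^4 = 1/256.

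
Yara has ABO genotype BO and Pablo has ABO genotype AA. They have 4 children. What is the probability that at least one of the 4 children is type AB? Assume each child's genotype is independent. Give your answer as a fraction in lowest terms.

15/16

ABO cross BO × AA → 1/2 A, 1/2 AB.
So P(type AB) = 1/2 per child.
P(none) = (1/2)^4 = 1/16; P(at least one) = 1 − 1/16 = 15/16.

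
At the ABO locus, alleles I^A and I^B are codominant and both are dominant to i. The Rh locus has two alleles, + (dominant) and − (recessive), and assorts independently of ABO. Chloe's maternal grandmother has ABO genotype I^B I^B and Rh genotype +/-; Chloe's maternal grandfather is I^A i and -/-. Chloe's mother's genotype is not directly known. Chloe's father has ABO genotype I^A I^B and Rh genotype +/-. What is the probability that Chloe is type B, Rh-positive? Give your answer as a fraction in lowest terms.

Chloe's mother's ABO genotype from I^B I^B × I^A i: 1/2 I^A I^B, 1/2 I^B i.
Crossing each possibility with the father I^A I^B and summing P(type B): 1/2·1/4 + 1/2·1/2 = 3/8.
Similarly for Rh via the mother's Rh distribution: P(Rh+) = 5/8.
Independent loci: 3/8 × 5/8 = 15/64.

15/64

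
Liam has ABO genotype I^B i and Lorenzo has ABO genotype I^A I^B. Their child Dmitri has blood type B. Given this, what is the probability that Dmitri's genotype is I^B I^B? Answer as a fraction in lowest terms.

1/2

Cross I^B i × I^A I^B → 1/4 I^A I^B, 1/4 I^A i, 1/4 I^B I^B, 1/4 I^B i.
Type-B genotypes among offspring: I^B I^B (1/4), I^B i (1/4); total 1/2.
P(I^B I^B | type B) = (1/4) / (1/2) = 1/2.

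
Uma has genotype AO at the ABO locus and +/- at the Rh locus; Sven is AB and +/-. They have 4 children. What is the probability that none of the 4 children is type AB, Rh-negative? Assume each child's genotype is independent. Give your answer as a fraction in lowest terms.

ABO cross AO × AB → 1/2 A, 1/4 B, 1/4 AB.
Rh cross +/- × +/- → 3/4 Rh+, 1/4 Rh-; so P(type AB, Rh-negative) = 1/4 × 1/4 = 1/16 per child.
P(not type AB, Rh-negative) = 15/16 for one child; (15/16)^4 = 50625/65536.

50625/65536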